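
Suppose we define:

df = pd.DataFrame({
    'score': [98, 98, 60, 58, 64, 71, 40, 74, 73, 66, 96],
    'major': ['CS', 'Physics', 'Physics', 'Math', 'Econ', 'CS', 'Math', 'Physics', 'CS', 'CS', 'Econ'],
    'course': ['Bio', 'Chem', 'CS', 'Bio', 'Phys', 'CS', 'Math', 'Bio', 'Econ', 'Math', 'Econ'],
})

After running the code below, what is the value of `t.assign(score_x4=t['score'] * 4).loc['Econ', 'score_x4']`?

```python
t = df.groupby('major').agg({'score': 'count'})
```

8

group by major, count of score:
         score
major         
CS           4
Econ         2
Math         2
Physics      3
add column score_x4 = t['score'] * 4:
         score  score_x4
major                   
CS           4        16
Econ         2         8
Math         2         8
Physics      3        12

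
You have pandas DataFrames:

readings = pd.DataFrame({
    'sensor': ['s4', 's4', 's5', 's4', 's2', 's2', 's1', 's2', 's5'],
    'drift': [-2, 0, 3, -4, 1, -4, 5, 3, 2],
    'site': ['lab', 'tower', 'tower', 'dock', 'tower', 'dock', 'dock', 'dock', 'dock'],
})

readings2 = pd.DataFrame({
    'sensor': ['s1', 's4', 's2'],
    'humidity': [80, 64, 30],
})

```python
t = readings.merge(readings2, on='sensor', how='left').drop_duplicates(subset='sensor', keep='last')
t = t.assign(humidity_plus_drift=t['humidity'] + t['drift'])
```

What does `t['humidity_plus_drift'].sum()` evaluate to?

merge on 'sensor' (how='left') → 9 rows:
  sensor  drift   site  humidity
0     s4     -2    lab      64.0
1     s4      0  tower      64.0
2     s5      3  tower       NaN
3     s4     -4   dock      64.0
4     s2      1  tower      30.0
5     s2     -4   dock      30.0
6     s1      5   dock      80.0
7     s2      3   dock      30.0
8     s5      2   dock       NaN
drop duplicate sensor (keep=last):
  sensor  drift  site  humidity
3     s4     -4  dock      64.0
6     s1      5  dock      80.0
7     s2      3  dock      30.0
8     s5      2  dock       NaN
add column humidity_plus_drift = t['humidity'] + t['drift']:
  sensor  drift  site  humidity  humidity_plus_drift
3     s4     -4  dock      64.0                 60.0
6     s1      5  dock      80.0                 85.0
7     s2      3  dock      30.0                 33.0
8     s5      2  dock       NaN                  NaN

178.0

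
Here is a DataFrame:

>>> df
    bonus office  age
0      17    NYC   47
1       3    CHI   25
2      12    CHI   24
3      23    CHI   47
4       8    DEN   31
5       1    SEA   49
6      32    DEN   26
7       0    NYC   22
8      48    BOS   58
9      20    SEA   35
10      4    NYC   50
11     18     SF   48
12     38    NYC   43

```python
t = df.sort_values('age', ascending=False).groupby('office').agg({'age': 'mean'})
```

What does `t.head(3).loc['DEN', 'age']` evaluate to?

sort by age descending:
    bonus office  age
8      48    BOS   58
10      4    NYC   50
5       1    SEA   49
11     18     SF   48
0      17    NYC   47
3      23    CHI   47
12     38    NYC   43
9      20    SEA   35
4       8    DEN   31
6      32    DEN   26
1       3    CHI   25
2      12    CHI   24
7       0    NYC   22
group by office, mean of age:
         age
office      
BOS     58.0
CHI     32.0
DEN     28.5
NYC     40.5
SEA     42.0
SF      48.0
take first 3 rows:
         age
office      
BOS     58.0
CHI     32.0
DEN     28.5
value at row 'DEN', column 'age' → 28.5

28.5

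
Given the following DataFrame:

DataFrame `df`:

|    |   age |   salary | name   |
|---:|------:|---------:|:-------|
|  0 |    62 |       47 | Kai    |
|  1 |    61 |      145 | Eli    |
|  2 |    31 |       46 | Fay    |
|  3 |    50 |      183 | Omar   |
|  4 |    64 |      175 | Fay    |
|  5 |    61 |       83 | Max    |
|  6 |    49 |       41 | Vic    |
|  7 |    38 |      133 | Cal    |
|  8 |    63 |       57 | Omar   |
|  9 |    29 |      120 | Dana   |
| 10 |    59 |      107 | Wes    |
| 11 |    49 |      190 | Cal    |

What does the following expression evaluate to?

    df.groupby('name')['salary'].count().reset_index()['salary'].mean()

group by name, count of salary:
name
Cal     2
Dana    1
Eli     1
Fay     2
Kai     1
Max     1
Omar    2
Vic     1
Wes     1
Name: salary, dtype: int64
reset_index():
   name  salary
0   Cal       2
1  Dana       1
2   Eli       1
3   Fay       2
4   Kai       1
5   Max       1
6  Omar       2
7   Vic       1
8   Wes       1
Then the mean of column 'salary': 1.33333333333

1.33333333333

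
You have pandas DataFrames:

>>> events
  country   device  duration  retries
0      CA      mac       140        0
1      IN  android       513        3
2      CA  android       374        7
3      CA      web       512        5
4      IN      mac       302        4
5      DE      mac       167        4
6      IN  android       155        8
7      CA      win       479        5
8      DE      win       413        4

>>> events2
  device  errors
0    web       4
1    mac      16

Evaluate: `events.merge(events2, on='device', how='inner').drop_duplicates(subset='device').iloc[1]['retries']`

5

merge on 'device' (how='inner') → 4 rows:
  country device  duration  retries  errors
0      CA    mac       140        0      16
1      CA    web       512        5       4
2      IN    mac       302        4      16
3      DE    mac       167        4      16
drop duplicate device (keep=first):
  country device  duration  retries  errors
0      CA    mac       140        0      16
1      CA    web       512        5       4
So iloc[1]['retries'] = 5.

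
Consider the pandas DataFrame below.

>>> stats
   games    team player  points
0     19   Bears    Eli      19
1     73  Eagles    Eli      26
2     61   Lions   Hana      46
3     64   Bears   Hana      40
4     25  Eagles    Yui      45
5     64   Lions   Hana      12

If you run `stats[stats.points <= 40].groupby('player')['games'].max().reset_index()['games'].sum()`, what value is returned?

filter rows where points <= 40:
   games    team player  points
0     19   Bears    Eli      19
1     73  Eagles    Eli      26
3     64   Bears   Hana      40
5     64   Lions   Hana      12
group by player, max of games:
player
Eli     73
Hana    64
Name: games, dtype: int64
reset_index():
  player  games
0    Eli     73
1   Hana     64
sum of column 'games' → 137

137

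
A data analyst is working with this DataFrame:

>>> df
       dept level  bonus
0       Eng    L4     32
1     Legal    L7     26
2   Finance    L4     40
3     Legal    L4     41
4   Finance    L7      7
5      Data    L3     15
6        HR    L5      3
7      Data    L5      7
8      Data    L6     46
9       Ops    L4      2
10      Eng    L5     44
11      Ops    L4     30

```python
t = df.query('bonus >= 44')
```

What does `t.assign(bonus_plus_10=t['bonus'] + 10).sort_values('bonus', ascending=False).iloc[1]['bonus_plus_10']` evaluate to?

filter rows where bonus >= 44:
    dept level  bonus
8   Data    L6     46
10   Eng    L5     44
add column bonus_plus_10 = t['bonus'] + 10:
    dept level  bonus  bonus_plus_10
8   Data    L6     46             56
10   Eng    L5     44             54
sort by bonus descending:
    dept level  bonus  bonus_plus_10
8   Data    L6     46             56
10   Eng    L5     44             54

54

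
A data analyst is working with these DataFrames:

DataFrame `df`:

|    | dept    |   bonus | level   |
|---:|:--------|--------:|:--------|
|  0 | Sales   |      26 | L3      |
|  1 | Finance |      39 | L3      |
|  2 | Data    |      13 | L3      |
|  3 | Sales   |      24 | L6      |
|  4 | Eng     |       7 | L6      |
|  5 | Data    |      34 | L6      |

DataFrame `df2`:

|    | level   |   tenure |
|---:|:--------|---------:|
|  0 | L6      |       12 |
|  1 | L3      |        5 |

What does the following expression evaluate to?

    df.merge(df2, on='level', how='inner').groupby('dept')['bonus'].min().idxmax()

Finance

merge on 'level' (how='inner') → 6 rows:
      dept  bonus level  tenure
0    Sales     26    L3       5
1  Finance     39    L3       5
2     Data     13    L3       5
3    Sales     24    L6      12
4      Eng      7    L6      12
5     Data     34    L6      12
group by dept, min of bonus:
dept
Data       13
Eng         7
Finance    39
Sales      24
Name: bonus, dtype: int64
Then the label with the largest value: Finance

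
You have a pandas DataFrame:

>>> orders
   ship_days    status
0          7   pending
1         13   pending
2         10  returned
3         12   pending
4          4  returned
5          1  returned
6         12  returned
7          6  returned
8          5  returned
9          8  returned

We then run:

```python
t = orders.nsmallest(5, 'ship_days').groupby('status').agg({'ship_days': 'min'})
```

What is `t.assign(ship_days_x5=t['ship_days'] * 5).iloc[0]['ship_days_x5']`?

take 5 rows with smallest ship_days:
   ship_days    status
5          1  returned
4          4  returned
8          5  returned
7          6  returned
0          7   pending
group by status, min of ship_days:
          ship_days
status             
pending           7
returned          1
add column ship_days_x5 = t['ship_days'] * 5:
          ship_days  ship_days_x5
status                           
pending           7            35
returned          1             5
value at position 0, column 'ship_days_x5' → 35

35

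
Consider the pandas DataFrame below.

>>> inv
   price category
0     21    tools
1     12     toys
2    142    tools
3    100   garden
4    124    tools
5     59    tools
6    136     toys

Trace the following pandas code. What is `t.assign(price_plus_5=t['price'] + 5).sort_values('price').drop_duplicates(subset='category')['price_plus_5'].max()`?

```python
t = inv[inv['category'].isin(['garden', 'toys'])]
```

105

filter rows where category in ['garden', 'toys']:
   price category
1     12     toys
3    100   garden
6    136     toys
add column price_plus_5 = t['price'] + 5:
   price category  price_plus_5
1     12     toys            17
3    100   garden           105
6    136     toys           141
sort by price:
   price category  price_plus_5
1     12     toys            17
3    100   garden           105
6    136     toys           141
drop duplicate category (keep=first):
   price category  price_plus_5
1     12     toys            17
3    100   garden           105
Taking the max of column 'price_plus_5' gives 105.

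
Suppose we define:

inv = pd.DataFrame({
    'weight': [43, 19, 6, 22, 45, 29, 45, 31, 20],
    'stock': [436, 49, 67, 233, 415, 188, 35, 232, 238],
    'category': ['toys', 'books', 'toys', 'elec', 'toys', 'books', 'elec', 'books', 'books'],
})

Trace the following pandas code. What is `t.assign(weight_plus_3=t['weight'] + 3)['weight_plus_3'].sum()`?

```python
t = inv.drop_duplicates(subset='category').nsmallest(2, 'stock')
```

drop duplicate category (keep=first):
   weight  stock category
0      43    436     toys
1      19     49    books
3      22    233     elec
take 2 rows with smallest stock:
   weight  stock category
1      19     49    books
3      22    233     elec
add column weight_plus_3 = t['weight'] + 3:
   weight  stock category  weight_plus_3
1      19     49    books             22
3      22    233     elec             25
Taking the sum of column 'weight_plus_3' gives 47.

47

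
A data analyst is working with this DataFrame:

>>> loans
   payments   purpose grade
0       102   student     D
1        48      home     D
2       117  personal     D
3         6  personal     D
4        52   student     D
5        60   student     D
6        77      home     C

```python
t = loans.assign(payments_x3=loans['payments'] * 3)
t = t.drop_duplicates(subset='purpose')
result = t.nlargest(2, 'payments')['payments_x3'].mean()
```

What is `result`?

328.5

add column payments_x3 = loans['payments'] * 3:
   payments   purpose grade  payments_x3
0       102   student     D          306
1        48      home     D          144
2       117  personal     D          351
3         6  personal     D           18
4        52   student     D          156
5        60   student     D          180
6        77      home     C          231
drop duplicate purpose (keep=first):
   payments   purpose grade  payments_x3
0       102   student     D          306
1        48      home     D          144
2       117  personal     D          351
take 2 rows with largest payments:
   payments   purpose grade  payments_x3
2       117  personal     D          351
0       102   student     D          306
The mean of column 'payments_x3' is 328.5.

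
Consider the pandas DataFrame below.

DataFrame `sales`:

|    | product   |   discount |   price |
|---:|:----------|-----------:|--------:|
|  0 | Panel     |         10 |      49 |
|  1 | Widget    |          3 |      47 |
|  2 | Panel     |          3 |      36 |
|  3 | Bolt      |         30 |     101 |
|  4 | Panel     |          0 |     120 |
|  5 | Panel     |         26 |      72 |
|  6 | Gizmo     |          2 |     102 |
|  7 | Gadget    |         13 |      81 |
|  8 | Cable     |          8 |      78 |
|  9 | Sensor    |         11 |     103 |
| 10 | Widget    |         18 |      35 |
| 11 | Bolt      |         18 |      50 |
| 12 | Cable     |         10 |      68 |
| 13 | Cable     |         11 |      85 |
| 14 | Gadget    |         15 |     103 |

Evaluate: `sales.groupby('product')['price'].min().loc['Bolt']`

50

group by product, min of price:
product
Bolt       50
Cable      68
Gadget     81
Gizmo     102
Panel      36
Sensor    103
Widget     35
Name: price, dtype: int64
value at index 'Bolt' → 50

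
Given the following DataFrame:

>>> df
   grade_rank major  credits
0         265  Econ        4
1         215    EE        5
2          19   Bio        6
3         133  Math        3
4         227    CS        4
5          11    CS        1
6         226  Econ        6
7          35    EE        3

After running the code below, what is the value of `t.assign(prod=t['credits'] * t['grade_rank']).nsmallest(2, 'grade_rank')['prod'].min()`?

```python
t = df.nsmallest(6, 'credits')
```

11

take 6 rows with smallest credits:
   grade_rank major  credits
5          11    CS        1
3         133  Math        3
7          35    EE        3
0         265  Econ        4
4         227    CS        4
1         215    EE        5
add column prod = t['credits'] * t['grade_rank']:
   grade_rank major  credits  prod
5          11    CS        1    11
3         133  Math        3   399
7          35    EE        3   105
0         265  Econ        4  1060
4         227    CS        4   908
1         215    EE        5  1075
take 2 rows with smallest grade_rank:
   grade_rank major  credits  prod
5          11    CS        1    11
7          35    EE        3   105
Reading off the min of column 'prod', we get 11.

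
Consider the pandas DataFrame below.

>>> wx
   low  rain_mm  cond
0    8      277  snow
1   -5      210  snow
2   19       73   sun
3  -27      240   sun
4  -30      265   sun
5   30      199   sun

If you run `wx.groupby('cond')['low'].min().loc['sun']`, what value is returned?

-30

group by cond, min of low:
cond
snow    -5
sun    -30
Name: low, dtype: int64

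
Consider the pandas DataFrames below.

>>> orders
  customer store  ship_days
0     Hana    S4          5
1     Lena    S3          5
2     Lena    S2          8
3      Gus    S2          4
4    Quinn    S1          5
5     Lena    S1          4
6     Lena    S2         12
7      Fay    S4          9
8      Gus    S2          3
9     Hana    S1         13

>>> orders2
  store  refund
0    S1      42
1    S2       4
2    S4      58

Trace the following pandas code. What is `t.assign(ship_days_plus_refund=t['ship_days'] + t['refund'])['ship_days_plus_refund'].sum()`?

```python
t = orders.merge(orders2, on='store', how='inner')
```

321

merge on 'store' (how='inner') → 9 rows:
  customer store  ship_days  refund
0     Hana    S4          5      58
1     Lena    S2          8       4
2      Gus    S2          4       4
3    Quinn    S1          5      42
4     Lena    S1          4      42
5     Lena    S2         12       4
6      Fay    S4          9      58
7      Gus    S2          3       4
8     Hana    S1         13      42
add column ship_days_plus_refund = t['ship_days'] + t['refund']:
  customer store  ship_days  refund  ship_days_plus_refund
0     Hana    S4          5      58                     63
1     Lena    S2          8       4                     12
2      Gus    S2          4       4                      8
3    Quinn    S1          5      42                     47
4     Lena    S1          4      42                     46
5     Lena    S2         12       4                     16
6      Fay    S4          9      58                     67
7      Gus    S2          3       4                      7
8     Hana    S1         13      42                     55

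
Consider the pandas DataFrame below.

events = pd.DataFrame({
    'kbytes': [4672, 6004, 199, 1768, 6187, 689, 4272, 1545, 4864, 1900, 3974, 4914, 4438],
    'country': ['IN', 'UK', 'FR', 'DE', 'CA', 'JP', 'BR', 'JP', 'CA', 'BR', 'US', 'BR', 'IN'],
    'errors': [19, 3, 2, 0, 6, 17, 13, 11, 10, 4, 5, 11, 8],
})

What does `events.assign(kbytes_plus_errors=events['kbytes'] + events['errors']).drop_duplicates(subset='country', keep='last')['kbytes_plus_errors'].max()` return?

6007

add column kbytes_plus_errors = events['kbytes'] + events['errors']:
    kbytes country  errors  kbytes_plus_errors
0     4672      IN      19                4691
1     6004      UK       3                6007
2      199      FR       2                 201
3     1768      DE       0                1768
4     6187      CA       6                6193
5      689      JP      17                 706
6     4272      BR      13                4285
7     1545      JP      11                1556
8     4864      CA      10                4874
9     1900      BR       4                1904
10    3974      US       5                3979
11    4914      BR      11                4925
12    4438      IN       8                4446
drop duplicate country (keep=last):
    kbytes country  errors  kbytes_plus_errors
1     6004      UK       3                6007
2      199      FR       2                 201
3     1768      DE       0                1768
7     1545      JP      11                1556
8     4864      CA      10                4874
10    3974      US       5                3979
11    4914      BR      11                4925
12    4438      IN       8                4446
max of column 'kbytes_plus_errors' → 6007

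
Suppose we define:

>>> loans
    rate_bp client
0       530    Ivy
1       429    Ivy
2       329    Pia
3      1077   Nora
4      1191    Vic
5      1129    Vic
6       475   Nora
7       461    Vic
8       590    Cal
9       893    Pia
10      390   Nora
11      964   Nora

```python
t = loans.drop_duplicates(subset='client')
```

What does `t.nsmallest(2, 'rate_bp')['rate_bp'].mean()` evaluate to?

drop duplicate client (keep=first):
   rate_bp client
0      530    Ivy
2      329    Pia
3     1077   Nora
4     1191    Vic
8      590    Cal
take 2 rows with smallest rate_bp:
   rate_bp client
2      329    Pia
0      530    Ivy
So mean() = 429.5.

429.5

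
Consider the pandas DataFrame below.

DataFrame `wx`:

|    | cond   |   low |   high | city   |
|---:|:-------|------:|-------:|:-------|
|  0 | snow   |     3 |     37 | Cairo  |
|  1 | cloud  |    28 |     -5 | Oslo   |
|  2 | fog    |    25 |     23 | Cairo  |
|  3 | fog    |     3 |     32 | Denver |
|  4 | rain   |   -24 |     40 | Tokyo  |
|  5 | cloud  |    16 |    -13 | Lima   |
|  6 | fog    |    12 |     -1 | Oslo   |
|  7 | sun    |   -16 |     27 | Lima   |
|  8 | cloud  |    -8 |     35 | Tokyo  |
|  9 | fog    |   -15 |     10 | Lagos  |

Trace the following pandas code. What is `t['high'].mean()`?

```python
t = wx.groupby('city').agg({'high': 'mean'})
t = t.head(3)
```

24.0

group by city, mean of high:
        high
city        
Cairo   30.0
Denver  32.0
Lagos   10.0
Lima     7.0
Oslo    -3.0
Tokyo   37.5
take first 3 rows:
        high
city        
Cairo   30.0
Denver  32.0
Lagos   10.0
So mean() = 24.0.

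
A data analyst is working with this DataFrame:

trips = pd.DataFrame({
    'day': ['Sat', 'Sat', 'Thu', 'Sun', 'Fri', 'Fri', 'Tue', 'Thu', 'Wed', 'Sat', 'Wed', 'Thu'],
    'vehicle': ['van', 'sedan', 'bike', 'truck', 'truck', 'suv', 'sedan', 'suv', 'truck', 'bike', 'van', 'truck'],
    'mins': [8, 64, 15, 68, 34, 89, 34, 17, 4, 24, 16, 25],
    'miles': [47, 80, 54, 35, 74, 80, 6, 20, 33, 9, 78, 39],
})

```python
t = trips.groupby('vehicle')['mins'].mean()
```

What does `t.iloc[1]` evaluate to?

49.0

group by vehicle, mean of mins:
vehicle
bike     19.50
sedan    49.00
suv      53.00
truck    32.75
van      12.00
Name: mins, dtype: float64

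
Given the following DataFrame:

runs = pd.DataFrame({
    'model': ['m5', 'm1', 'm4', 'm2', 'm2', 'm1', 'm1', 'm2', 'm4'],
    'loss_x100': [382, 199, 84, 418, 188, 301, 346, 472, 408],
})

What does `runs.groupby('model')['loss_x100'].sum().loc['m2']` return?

group by model, sum of loss_x100:
model
m1     846
m2    1078
m4     492
m5     382
Name: loss_x100, dtype: int64
Finally, value at index 'm2' = 1078.

1078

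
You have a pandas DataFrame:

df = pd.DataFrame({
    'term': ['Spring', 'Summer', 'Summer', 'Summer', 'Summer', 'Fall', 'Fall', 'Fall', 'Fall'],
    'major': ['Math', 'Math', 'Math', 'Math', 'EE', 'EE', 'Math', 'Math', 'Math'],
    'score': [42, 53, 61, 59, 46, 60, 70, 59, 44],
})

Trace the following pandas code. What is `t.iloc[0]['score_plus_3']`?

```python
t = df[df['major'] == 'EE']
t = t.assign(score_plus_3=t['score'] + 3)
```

49

filter rows where major == 'EE':
     term major  score
4  Summer    EE     46
5    Fall    EE     60
add column score_plus_3 = t['score'] + 3:
     term major  score  score_plus_3
4  Summer    EE     46            49
5    Fall    EE     60            63
Hence 49.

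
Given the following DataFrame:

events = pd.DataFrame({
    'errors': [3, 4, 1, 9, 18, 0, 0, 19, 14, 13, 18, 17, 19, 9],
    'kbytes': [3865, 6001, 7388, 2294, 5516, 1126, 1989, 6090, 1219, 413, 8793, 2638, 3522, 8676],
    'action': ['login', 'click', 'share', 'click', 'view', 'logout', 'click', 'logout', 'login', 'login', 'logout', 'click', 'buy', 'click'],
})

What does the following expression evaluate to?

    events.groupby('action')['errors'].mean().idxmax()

group by action, mean of errors:
action
buy       19.000000
click      7.800000
login     10.000000
logout    12.333333
share      1.000000
view      18.000000
Name: errors, dtype: float64
Finally, label with the largest value = buy.

buy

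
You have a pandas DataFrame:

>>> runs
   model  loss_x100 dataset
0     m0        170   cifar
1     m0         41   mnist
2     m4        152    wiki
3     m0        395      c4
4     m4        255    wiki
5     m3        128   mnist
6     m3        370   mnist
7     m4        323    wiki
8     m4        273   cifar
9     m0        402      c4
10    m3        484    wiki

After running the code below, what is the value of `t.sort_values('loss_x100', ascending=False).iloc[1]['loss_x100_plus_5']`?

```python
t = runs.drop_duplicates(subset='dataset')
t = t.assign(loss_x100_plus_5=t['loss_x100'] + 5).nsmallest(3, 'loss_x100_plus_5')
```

drop duplicate dataset (keep=first):
  model  loss_x100 dataset
0    m0        170   cifar
1    m0         41   mnist
2    m4        152    wiki
3    m0        395      c4
add column loss_x100_plus_5 = t['loss_x100'] + 5:
  model  loss_x100 dataset  loss_x100_plus_5
0    m0        170   cifar               175
1    m0         41   mnist                46
2    m4        152    wiki               157
3    m0        395      c4               400
take 3 rows with smallest loss_x100_plus_5:
  model  loss_x100 dataset  loss_x100_plus_5
1    m0         41   mnist                46
2    m4        152    wiki               157
0    m0        170   cifar               175
sort by loss_x100 descending:
  model  loss_x100 dataset  loss_x100_plus_5
0    m0        170   cifar               175
2    m4        152    wiki               157
1    m0         41   mnist                46

157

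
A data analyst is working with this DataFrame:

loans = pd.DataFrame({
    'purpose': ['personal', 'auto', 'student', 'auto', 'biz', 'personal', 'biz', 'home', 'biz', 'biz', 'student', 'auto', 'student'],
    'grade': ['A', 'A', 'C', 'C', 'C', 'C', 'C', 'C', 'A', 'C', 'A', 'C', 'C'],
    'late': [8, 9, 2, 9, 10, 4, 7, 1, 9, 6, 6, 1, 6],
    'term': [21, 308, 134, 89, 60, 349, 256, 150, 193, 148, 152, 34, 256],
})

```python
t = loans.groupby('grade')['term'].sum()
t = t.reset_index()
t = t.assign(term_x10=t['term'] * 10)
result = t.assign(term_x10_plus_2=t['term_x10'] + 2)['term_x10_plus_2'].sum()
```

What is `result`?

21504

group by grade, sum of term:
grade
A     674
C    1476
Name: term, dtype: int64
reset_index():
  grade  term
0     A   674
1     C  1476
add column term_x10 = t['term'] * 10:
  grade  term  term_x10
0     A   674      6740
1     C  1476     14760
add column term_x10_plus_2 = t['term_x10'] + 2:
  grade  term  term_x10  term_x10_plus_2
0     A   674      6740             6742
1     C  1476     14760            14762
So sum() = 21504.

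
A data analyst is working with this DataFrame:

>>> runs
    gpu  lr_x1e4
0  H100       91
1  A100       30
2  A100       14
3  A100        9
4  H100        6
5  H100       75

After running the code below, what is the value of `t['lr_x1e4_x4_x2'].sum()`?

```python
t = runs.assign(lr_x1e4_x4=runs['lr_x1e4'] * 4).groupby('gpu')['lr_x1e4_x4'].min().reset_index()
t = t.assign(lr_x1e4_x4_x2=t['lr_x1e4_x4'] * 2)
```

120

add column lr_x1e4_x4 = runs['lr_x1e4'] * 4:
    gpu  lr_x1e4  lr_x1e4_x4
0  H100       91         364
1  A100       30         120
2  A100       14          56
3  A100        9          36
4  H100        6          24
5  H100       75         300
group by gpu, min of lr_x1e4_x4:
gpu
A100    36
H100    24
Name: lr_x1e4_x4, dtype: int64
reset_index():
    gpu  lr_x1e4_x4
0  A100          36
1  H100          24
add column lr_x1e4_x4_x2 = t['lr_x1e4_x4'] * 2:
    gpu  lr_x1e4_x4  lr_x1e4_x4_x2
0  A100          36             72
1  H100          24             48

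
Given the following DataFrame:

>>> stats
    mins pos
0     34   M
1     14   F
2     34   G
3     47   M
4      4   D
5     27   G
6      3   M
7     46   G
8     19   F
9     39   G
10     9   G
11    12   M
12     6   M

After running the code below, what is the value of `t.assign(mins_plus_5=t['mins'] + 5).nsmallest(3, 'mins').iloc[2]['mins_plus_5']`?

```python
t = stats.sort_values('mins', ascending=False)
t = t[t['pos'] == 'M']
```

17

sort by mins descending:
    mins pos
3     47   M
7     46   G
9     39   G
0     34   M
2     34   G
5     27   G
8     19   F
1     14   F
11    12   M
10     9   G
12     6   M
4      4   D
6      3   M
filter rows where pos == 'M':
    mins pos
3     47   M
0     34   M
11    12   M
12     6   M
6      3   M
add column mins_plus_5 = t['mins'] + 5:
    mins pos  mins_plus_5
3     47   M           52
0     34   M           39
11    12   M           17
12     6   M           11
6      3   M            8
take 3 rows with smallest mins:
    mins pos  mins_plus_5
6      3   M            8
12     6   M           11
11    12   M           17
Reading off the value at position 2, column 'mins_plus_5', we get 17.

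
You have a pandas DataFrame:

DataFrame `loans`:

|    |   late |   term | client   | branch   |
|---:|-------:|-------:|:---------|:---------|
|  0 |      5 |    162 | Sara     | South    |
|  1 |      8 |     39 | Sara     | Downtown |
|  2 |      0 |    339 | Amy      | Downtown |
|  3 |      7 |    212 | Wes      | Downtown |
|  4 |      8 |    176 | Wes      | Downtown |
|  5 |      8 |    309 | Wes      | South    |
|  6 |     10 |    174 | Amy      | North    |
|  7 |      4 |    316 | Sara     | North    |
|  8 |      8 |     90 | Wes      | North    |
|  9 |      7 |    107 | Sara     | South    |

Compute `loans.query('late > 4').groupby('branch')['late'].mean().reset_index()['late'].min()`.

filter rows where late > 4:
   late  term client    branch
0     5   162   Sara     South
1     8    39   Sara  Downtown
3     7   212    Wes  Downtown
4     8   176    Wes  Downtown
5     8   309    Wes     South
6    10   174    Amy     North
8     8    90    Wes     North
9     7   107   Sara     South
group by branch, mean of late:
branch
Downtown    7.666667
North       9.000000
South       6.666667
Name: late, dtype: float64
reset_index():
     branch      late
0  Downtown  7.666667
1     North  9.000000
2     South  6.666667

6.66666666667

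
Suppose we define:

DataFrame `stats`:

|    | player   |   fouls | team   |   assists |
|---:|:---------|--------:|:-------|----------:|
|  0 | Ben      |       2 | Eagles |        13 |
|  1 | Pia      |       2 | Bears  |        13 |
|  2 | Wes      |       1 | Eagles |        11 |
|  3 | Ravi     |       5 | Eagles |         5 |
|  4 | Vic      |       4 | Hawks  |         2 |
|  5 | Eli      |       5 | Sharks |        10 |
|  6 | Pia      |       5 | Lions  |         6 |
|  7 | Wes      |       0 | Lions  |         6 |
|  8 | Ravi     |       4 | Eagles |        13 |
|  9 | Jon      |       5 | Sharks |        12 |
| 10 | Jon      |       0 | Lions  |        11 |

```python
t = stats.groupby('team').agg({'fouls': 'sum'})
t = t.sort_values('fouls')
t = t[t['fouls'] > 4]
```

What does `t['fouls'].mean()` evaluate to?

group by team, sum of fouls:
        fouls
team         
Bears       2
Eagles     12
Hawks       4
Lions       5
Sharks     10
sort by fouls:
        fouls
team         
Bears       2
Hawks       4
Lions       5
Sharks     10
Eagles     12
filter rows where fouls > 4:
        fouls
team         
Lions       5
Sharks     10
Eagles     12
Then the mean of column 'fouls': 9.0

9.0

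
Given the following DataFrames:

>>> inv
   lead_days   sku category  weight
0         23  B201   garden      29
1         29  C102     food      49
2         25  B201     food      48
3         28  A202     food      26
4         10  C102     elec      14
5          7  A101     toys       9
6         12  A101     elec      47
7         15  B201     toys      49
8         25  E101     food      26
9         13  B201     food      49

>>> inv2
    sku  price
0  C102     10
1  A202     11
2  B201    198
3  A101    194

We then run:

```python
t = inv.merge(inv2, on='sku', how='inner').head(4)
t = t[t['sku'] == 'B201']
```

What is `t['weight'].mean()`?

merge on 'sku' (how='inner') → 9 rows:
   lead_days   sku category  weight  price
0         23  B201   garden      29    198
1         29  C102     food      49     10
2         25  B201     food      48    198
3         28  A202     food      26     11
4         10  C102     elec      14     10
5          7  A101     toys       9    194
6         12  A101     elec      47    194
7         15  B201     toys      49    198
8         13  B201     food      49    198
take first 4 rows:
   lead_days   sku category  weight  price
0         23  B201   garden      29    198
1         29  C102     food      49     10
2         25  B201     food      48    198
3         28  A202     food      26     11
filter rows where sku == 'B201':
   lead_days   sku category  weight  price
0         23  B201   garden      29    198
2         25  B201     food      48    198
Finally, mean of column 'weight' = 38.5.

38.5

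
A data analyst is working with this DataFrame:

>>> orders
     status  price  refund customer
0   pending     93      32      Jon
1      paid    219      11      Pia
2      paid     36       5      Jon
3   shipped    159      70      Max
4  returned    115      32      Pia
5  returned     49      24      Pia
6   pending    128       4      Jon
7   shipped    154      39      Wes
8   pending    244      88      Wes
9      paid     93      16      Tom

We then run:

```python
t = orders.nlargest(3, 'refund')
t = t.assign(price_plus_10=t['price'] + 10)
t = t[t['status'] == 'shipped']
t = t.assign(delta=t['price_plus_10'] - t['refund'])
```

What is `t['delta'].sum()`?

take 3 rows with largest refund:
    status  price  refund customer
8  pending    244      88      Wes
3  shipped    159      70      Max
7  shipped    154      39      Wes
add column price_plus_10 = t['price'] + 10:
    status  price  refund customer  price_plus_10
8  pending    244      88      Wes            254
3  shipped    159      70      Max            169
7  shipped    154      39      Wes            164
filter rows where status == 'shipped':
    status  price  refund customer  price_plus_10
3  shipped    159      70      Max            169
7  shipped    154      39      Wes            164
add column delta = t['price_plus_10'] - t['refund']:
    status  price  refund customer  price_plus_10  delta
3  shipped    159      70      Max            169     99
7  shipped    154      39      Wes            164    125

224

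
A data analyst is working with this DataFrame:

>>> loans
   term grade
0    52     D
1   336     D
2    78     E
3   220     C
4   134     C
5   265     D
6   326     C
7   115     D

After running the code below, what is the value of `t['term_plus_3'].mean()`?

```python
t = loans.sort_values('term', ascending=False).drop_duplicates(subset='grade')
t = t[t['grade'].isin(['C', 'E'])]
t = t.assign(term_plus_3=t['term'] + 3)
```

205.0

sort by term descending:
   term grade
1   336     D
6   326     C
5   265     D
3   220     C
4   134     C
7   115     D
2    78     E
0    52     D
drop duplicate grade (keep=first):
   term grade
1   336     D
6   326     C
2    78     E
filter rows where grade in ['C', 'E']:
   term grade
6   326     C
2    78     E
add column term_plus_3 = t['term'] + 3:
   term grade  term_plus_3
6   326     C          329
2    78     E           81
Hence 205.0.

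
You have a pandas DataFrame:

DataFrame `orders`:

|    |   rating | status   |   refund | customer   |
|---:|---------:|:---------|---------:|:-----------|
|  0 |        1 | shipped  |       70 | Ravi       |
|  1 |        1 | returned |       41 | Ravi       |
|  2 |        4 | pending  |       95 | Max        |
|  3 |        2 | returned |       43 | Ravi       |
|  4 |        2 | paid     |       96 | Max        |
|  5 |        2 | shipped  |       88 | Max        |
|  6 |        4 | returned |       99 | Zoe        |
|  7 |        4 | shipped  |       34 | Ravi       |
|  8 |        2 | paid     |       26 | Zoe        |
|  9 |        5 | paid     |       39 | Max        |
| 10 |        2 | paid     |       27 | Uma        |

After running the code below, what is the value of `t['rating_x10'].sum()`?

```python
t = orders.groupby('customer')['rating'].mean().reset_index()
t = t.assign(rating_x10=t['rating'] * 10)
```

group by customer, mean of rating:
customer
Max     3.25
Ravi    2.00
Uma     2.00
Zoe     3.00
Name: rating, dtype: float64
reset_index():
  customer  rating
0      Max    3.25
1     Ravi    2.00
2      Uma    2.00
3      Zoe    3.00
add column rating_x10 = t['rating'] * 10:
  customer  rating  rating_x10
0      Max    3.25        32.5
1     Ravi    2.00        20.0
2      Uma    2.00        20.0
3      Zoe    3.00        30.0
Reading off the sum of column 'rating_x10', we get 102.5.

102.5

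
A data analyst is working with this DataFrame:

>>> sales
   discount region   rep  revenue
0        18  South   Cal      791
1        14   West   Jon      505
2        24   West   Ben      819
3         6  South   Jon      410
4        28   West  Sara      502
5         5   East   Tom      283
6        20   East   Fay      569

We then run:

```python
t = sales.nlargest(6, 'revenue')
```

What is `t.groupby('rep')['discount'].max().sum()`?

take 6 rows with largest revenue:
   discount region   rep  revenue
2        24   West   Ben      819
0        18  South   Cal      791
6        20   East   Fay      569
1        14   West   Jon      505
4        28   West  Sara      502
3         6  South   Jon      410
group by rep, max of discount:
rep
Ben     24
Cal     18
Fay     20
Jon     14
Sara    28
Name: discount, dtype: int64
Then the sum of the resulting series: 104

104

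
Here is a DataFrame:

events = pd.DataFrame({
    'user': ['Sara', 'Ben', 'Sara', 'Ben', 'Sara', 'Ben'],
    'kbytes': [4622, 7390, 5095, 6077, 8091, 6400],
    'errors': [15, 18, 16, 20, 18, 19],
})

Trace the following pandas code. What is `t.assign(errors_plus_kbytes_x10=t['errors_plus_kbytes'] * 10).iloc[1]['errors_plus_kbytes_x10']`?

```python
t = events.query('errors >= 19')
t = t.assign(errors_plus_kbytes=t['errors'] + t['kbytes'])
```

64190

filter rows where errors >= 19:
  user  kbytes  errors
3  Ben    6077      20
5  Ben    6400      19
add column errors_plus_kbytes = t['errors'] + t['kbytes']:
  user  kbytes  errors  errors_plus_kbytes
3  Ben    6077      20                6097
5  Ben    6400      19                6419
add column errors_plus_kbytes_x10 = t['errors_plus_kbytes'] * 10:
  user  kbytes  errors  errors_plus_kbytes  errors_plus_kbytes_x10
3  Ben    6077      20                6097                   60970
5  Ben    6400      19                6419                   64190
value at position 1, column 'errors_plus_kbytes_x10' → 64190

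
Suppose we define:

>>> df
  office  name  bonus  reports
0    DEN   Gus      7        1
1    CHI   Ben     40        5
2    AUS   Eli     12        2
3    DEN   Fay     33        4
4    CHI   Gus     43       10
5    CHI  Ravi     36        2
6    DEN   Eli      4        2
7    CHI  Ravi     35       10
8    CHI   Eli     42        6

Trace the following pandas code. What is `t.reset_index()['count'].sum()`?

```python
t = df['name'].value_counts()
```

9

value_counts of name:
name
Eli     3
Gus     2
Ravi    2
Ben     1
Fay     1
Name: count, dtype: int64
reset_index():
   name  count
0   Eli      3
1   Gus      2
2  Ravi      2
3   Ben      1
4   Fay      1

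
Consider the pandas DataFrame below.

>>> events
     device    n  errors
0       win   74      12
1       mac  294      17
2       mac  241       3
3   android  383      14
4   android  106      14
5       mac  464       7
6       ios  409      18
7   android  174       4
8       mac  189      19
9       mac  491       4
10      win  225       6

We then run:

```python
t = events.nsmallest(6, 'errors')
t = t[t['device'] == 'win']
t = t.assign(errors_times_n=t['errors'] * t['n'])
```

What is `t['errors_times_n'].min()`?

888

take 6 rows with smallest errors:
     device    n  errors
2       mac  241       3
7   android  174       4
9       mac  491       4
10      win  225       6
5       mac  464       7
0       win   74      12
filter rows where device == 'win':
   device    n  errors
10    win  225       6
0     win   74      12
add column errors_times_n = t['errors'] * t['n']:
   device    n  errors  errors_times_n
10    win  225       6            1350
0     win   74      12             888
Taking the min of column 'errors_times_n' gives 888.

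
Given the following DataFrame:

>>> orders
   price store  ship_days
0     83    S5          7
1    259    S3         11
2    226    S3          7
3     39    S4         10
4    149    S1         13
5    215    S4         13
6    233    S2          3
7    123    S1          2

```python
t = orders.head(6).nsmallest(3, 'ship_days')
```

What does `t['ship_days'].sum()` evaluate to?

take first 6 rows:
   price store  ship_days
0     83    S5          7
1    259    S3         11
2    226    S3          7
3     39    S4         10
4    149    S1         13
5    215    S4         13
take 3 rows with smallest ship_days:
   price store  ship_days
0     83    S5          7
2    226    S3          7
3     39    S4         10

24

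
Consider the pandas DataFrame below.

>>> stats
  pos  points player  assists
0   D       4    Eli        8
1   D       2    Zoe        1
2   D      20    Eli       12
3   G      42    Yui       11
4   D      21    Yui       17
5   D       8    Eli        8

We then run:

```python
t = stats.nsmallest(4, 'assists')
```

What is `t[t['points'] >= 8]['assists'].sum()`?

19

take 4 rows with smallest assists:
  pos  points player  assists
1   D       2    Zoe        1
0   D       4    Eli        8
5   D       8    Eli        8
3   G      42    Yui       11
filter rows where points >= 8:
  pos  points player  assists
5   D       8    Eli        8
3   G      42    Yui       11
Hence 19.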